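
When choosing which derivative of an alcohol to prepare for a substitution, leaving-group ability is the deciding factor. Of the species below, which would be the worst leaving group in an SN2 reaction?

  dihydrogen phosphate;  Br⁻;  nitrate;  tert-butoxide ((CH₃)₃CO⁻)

Rank by basicity of the departing species: weakest base leaves most easily.
Br⁻: pKₐ(HBr) ≈ -9
nitrate: pKₐ(HNO₃) ≈ -1.3
dihydrogen phosphate: pKₐ(H₃PO₄) ≈ 2.1
tert-butoxide ((CH₃)₃CO⁻): pKₐ(t-BuOH) ≈ 18

tert-butoxide ((CH₃)₃CO⁻)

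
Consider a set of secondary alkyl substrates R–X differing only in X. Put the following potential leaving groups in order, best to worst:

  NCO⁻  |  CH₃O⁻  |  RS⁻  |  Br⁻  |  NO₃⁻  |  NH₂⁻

Br⁻ > NO₃⁻ > NCO⁻ > RS⁻ > CH₃O⁻ > NH₂⁻

A good leaving group is a weak base: the lower the pKₐ of its conjugate acid, the more readily it departs.
Br⁻: pKₐ(HBr) ≈ -9 — weak base; good leaving group
NO₃⁻: pKₐ(HNO₃) ≈ -1.3 — resonance-delocalised over three oxygens
NCO⁻: pKₐ(HOCN) ≈ 3.5
RS⁻: pKₐ(RSH (a thiol)) ≈ 10.5 — moderately basic; rarely leaves without activation
CH₃O⁻: pKₐ(CH₃OH) ≈ 15.5 — strong base; alkoxides do not leave unassisted
NH₂⁻: pKₐ(NH₃) ≈ 38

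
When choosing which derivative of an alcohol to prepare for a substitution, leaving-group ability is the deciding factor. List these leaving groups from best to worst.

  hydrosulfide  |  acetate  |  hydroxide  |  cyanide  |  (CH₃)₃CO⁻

Leaving-group ability tracks the stability of the departed species; conjugate-acid pKₐ is the usual yardstick (lower pKₐ → better LG).
acetate: pKₐ(CH₃COOH) ≈ 4.8 — resonance-stabilised but still a weak base
hydrosulfide: pKₐ(H₂S) ≈ 7 — larger and more polarisable than the oxygen analogue
cyanide: pKₐ(HCN) ≈ 9.2
hydroxide: pKₐ(H₂O) ≈ 15.7 — strong base; essentially never leaves without prior activation
(CH₃)₃CO⁻: pKₐ(t-BuOH) ≈ 18 — bulky, strongly basic alkoxide

acetate > hydrosulfide > cyanide > hydroxide > (CH₃)₃CO⁻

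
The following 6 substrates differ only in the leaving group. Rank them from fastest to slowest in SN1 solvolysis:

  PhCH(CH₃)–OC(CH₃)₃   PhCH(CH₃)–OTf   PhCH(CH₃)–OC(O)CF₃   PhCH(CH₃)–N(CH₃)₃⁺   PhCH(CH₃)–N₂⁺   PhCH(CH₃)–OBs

Same R in every case — rank the leaving groups.
A good leaving group is a weak base: the lower the pKₐ of its conjugate acid, the more readily it departs.
PhCH(CH₃)–N₂⁺ loses N₂: no meaningful conjugate acid; N₂ departs as an exceptionally stable neutral molecule
PhCH(CH₃)–OTf loses OTf⁻: pKₐ(CF₃SO₃H (triflic acid)) ≈ -14
PhCH(CH₃)–OBs loses OBs⁻: pKₐ(p-BrC₆H₄SO₃H) ≈ -2.8
PhCH(CH₃)–OC(O)CF₃ loses CF₃COO⁻: pKₐ(CF₃COOH) ≈ 0.2
PhCH(CH₃)–N(CH₃)₃⁺ loses NR'₃: pKₐ(R'₃NH⁺) ≈ 10.7
PhCH(CH₃)–OC(CH₃)₃ loses (CH₃)₃CO⁻: pKₐ(t-BuOH) ≈ 18

PhCH(CH₃)–N₂⁺ > PhCH(CH₃)–OTf > PhCH(CH₃)–OBs > PhCH(CH₃)–OC(O)CF₃ > PhCH(CH₃)–N(CH₃)₃⁺ > PhCH(CH₃)–OC(CH₃)₃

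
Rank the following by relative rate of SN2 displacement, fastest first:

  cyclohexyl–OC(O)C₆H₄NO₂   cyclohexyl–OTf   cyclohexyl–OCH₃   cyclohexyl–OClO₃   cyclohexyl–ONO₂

cyclohexyl–OTf > cyclohexyl–OClO₃ > cyclohexyl–ONO₂ > cyclohexyl–OC(O)C₆H₄NO₂ > cyclohexyl–OCH₃

Same R in every case — rank the leaving groups.
Rank by basicity of the departing species: weakest base leaves most easily.
cyclohexyl–OTf loses OTf⁻: pKₐ(CF₃SO₃H (triflic acid)) ≈ -14
cyclohexyl–OClO₃ loses ClO₄⁻: pKₐ(HClO₄) ≈ -10
cyclohexyl–ONO₂ loses NO₃⁻: pKₐ(HNO₃) ≈ -1.3
cyclohexyl–OC(O)C₆H₄NO₂ loses p-O₂N–C₆H₄–COO⁻: pKₐ(p-nitrobenzoic acid) ≈ 3.4
cyclohexyl–OCH₃ loses CH₃O⁻: pKₐ(CH₃OH) ≈ 15.5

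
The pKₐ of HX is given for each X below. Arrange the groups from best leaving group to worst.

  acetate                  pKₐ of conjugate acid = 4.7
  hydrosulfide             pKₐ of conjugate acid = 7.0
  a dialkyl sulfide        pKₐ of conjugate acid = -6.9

a dialkyl sulfide > acetate > hydrosulfide

Lower conjugate-acid pKₐ ⇒ weaker base ⇒ better leaving group.
Sorting by the given values: a dialkyl sulfide (-6.9), acetate (4.7), hydrosulfide (7.0).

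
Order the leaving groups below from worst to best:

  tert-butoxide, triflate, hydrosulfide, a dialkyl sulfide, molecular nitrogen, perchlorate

molecular nitrogen: no meaningful conjugate acid; N₂ departs as an exceptionally stable neutral molecule
triflate: pKₐ(CF₃SO₃H (triflic acid)) ≈ -14
perchlorate: pKₐ(HClO₄) ≈ -10
a dialkyl sulfide: pKₐ(R'₂SH⁺) ≈ -7
hydrosulfide: pKₐ(H₂S) ≈ 7
tert-butoxide: pKₐ(t-BuOH) ≈ 18
Listed from poorest to best leaving group as asked.

tert-butoxide < hydrosulfide < a dialkyl sulfide < perchlorate < triflate < molecular nitrogen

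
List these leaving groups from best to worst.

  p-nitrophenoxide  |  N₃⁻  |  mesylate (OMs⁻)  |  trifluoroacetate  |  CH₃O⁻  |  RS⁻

mesylate (OMs⁻) > trifluoroacetate > N₃⁻ > p-nitrophenoxide > RS⁻ > CH₃O⁻

The more stable X⁻ (or X) is on its own — i.e. the weaker a base it is — the better a leaving group it makes.
mesylate (OMs⁻): pKₐ(CH₃SO₃H (MsOH)) ≈ -1.9 — resonance-delocalised alkanesulfonate
trifluoroacetate: pKₐ(CF₃COOH) ≈ 0.2 — strongly electron-withdrawing CF₃ stabilises the carboxylate
N₃⁻: pKₐ(HN₃) ≈ 4.7
p-nitrophenoxide: pKₐ(p-nitrophenol) ≈ 7.2
RS⁻: pKₐ(RSH (a thiol)) ≈ 10.5 — moderately basic; rarely leaves without activation
CH₃O⁻: pKₐ(CH₃OH) ≈ 15.5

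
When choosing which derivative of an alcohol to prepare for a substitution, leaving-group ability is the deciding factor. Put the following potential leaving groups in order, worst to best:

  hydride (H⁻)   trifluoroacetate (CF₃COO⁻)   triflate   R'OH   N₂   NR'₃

hydride (H⁻) < NR'₃ < trifluoroacetate (CF₃COO⁻) < R'OH < triflate < N₂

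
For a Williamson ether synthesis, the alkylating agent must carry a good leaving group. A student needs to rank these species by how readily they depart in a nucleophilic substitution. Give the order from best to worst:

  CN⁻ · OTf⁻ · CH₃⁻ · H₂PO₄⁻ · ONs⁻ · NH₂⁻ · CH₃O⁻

Leaving-group ability tracks the stability of the departed species; conjugate-acid pKₐ is the usual yardstick (lower pKₐ → better LG).
OTf⁻: pKₐ(CF₃SO₃H (triflic acid)) ≈ -14
ONs⁻: pKₐ(p-O₂NC₆H₄SO₃H) ≈ -3.5 — p-nitro group further stabilises the sulfonate
H₂PO₄⁻: pKₐ(H₃PO₄) ≈ 2.1
CN⁻: pKₐ(HCN) ≈ 9.2 — sp carbon stabilises the charge somewhat, but still a poor LG
CH₃O⁻: pKₐ(CH₃OH) ≈ 15.5 — strong base; alkoxides do not leave unassisted
NH₂⁻: pKₐ(NH₃) ≈ 38 — extremely strong base; never a leaving group
CH₃⁻: pKₐ(CH₄) ≈ 48

OTf⁻ > ONs⁻ > H₂PO₄⁻ > CN⁻ > CH₃O⁻ > NH₂⁻ > CH₃⁻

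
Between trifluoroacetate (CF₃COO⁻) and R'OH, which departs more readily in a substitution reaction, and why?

R'OH

R'OH is the better leaving group.
pKₐ(R'OH₂⁺) ≈ -2.4 versus pKₐ(CF₃COOH) ≈ 0.2: R'OH is the much weaker base.
Neutral; leaves from a protonated ether (an oxonium ion, R–O(H)R'⁺).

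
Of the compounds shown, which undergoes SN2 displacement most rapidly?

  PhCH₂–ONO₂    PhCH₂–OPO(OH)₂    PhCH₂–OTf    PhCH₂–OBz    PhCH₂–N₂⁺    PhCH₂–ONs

PhCH₂–N₂⁺

Identical carbon frameworks mean the comparison reduces to leaving-group quality.
Leaving-group ability tracks the stability of the departed species; conjugate-acid pKₐ is the usual yardstick (lower pKₐ → better LG).
PhCH₂–N₂⁺ loses N₂: no meaningful conjugate acid; N₂ departs as an exceptionally stable neutral molecule
PhCH₂–OTf loses OTf⁻: pKₐ(CF₃SO₃H (triflic acid)) ≈ -14
PhCH₂–ONs loses ONs⁻: pKₐ(p-O₂NC₆H₄SO₃H) ≈ -3.5
PhCH₂–ONO₂ loses NO₃⁻: pKₐ(HNO₃) ≈ -1.3
PhCH₂–OPO(OH)₂ loses H₂PO₄⁻: pKₐ(H₃PO₄) ≈ 2.1
PhCH₂–OBz loses PhCOO⁻: pKₐ(C₆H₅COOH) ≈ 4.2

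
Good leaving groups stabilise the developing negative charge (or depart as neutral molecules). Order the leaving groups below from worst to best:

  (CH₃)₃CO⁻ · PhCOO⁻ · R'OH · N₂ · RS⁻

The more stable X⁻ (or X) is on its own — i.e. the weaker a base it is — the better a leaving group it makes.
N₂: no meaningful conjugate acid; N₂ departs as an exceptionally stable neutral molecule
R'OH: pKₐ(R'OH₂⁺) ≈ -2.4 — neutral; leaves from a protonated ether (an oxonium ion, R–O(H)R'⁺)
PhCOO⁻: pKₐ(C₆H₅COOH) ≈ 4.2 — aryl carboxylate
RS⁻: pKₐ(RSH (a thiol)) ≈ 10.5
(CH₃)₃CO⁻: pKₐ(t-BuOH) ≈ 18 — bulky, strongly basic alkoxide
Reversing gives the worst-to-best order requested.

(CH₃)₃CO⁻ < RS⁻ < PhCOO⁻ < R'OH < N₂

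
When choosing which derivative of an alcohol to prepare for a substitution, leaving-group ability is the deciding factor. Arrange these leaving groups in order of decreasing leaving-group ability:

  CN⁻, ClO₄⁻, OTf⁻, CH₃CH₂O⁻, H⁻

OTf⁻ > ClO₄⁻ > CN⁻ > CH₃CH₂O⁻ > H⁻

The more stable X⁻ (or X) is on its own — i.e. the weaker a base it is — the better a leaving group it makes.
OTf⁻: pKₐ(CF₃SO₃H (triflic acid)) ≈ -14 — charge spread over three oxygens and a CF₃ group; the premier leaving group in synthesis
ClO₄⁻: pKₐ(HClO₄) ≈ -10
CN⁻: pKₐ(HCN) ≈ 9.2 — sp carbon stabilises the charge somewhat, but still a poor LG
CH₃CH₂O⁻: pKₐ(CH₃CH₂OH) ≈ 16 — strong base; alkoxides do not leave unassisted
H⁻: pKₐ(H₂) ≈ 36 — extremely strong base; leaves only in special hydride-transfer contexts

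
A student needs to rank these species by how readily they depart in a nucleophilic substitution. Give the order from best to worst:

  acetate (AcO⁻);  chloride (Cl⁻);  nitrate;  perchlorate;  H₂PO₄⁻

The more stable X⁻ (or X) is on its own — i.e. the weaker a base it is — the better a leaving group it makes.
perchlorate: pKₐ(HClO₄) ≈ -10 — extremely weak base; rarely used for safety reasons
chloride (Cl⁻): pKₐ(HCl) ≈ -7 — moderately weak base
nitrate: pKₐ(HNO₃) ≈ -1.3 — resonance-delocalised over three oxygens
H₂PO₄⁻: pKₐ(H₃PO₄) ≈ 2.1
acetate (AcO⁻): pKₐ(CH₃COOH) ≈ 4.8 — resonance-stabilised but still a weak base

perchlorate > chloride (Cl⁻) > nitrate > H₂PO₄⁻ > acetate (AcO⁻)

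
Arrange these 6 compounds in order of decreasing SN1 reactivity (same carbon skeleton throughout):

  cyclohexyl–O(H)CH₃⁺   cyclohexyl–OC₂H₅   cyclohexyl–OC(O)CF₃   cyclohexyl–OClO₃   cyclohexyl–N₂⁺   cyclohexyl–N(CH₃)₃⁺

The skeletons are identical, so relative rate is governed entirely by leaving-group ability.
The more stable X⁻ (or X) is on its own — i.e. the weaker a base it is — the better a leaving group it makes.
cyclohexyl–N₂⁺ loses N₂: no meaningful conjugate acid; N₂ departs as an exceptionally stable neutral molecule
cyclohexyl–OClO₃ loses ClO₄⁻: pKₐ(HClO₄) ≈ -10
cyclohexyl–O(H)CH₃⁺ loses R'OH: pKₐ(R'OH₂⁺) ≈ -2.4
cyclohexyl–OC(O)CF₃ loses CF₃COO⁻: pKₐ(CF₃COOH) ≈ 0.2
cyclohexyl–N(CH₃)₃⁺ loses NR'₃: pKₐ(R'₃NH⁺) ≈ 10.7
cyclohexyl–OC₂H₅ loses CH₃CH₂O⁻: pKₐ(CH₃CH₂OH) ≈ 16

cyclohexyl–N₂⁺ > cyclohexyl–OClO₃ > cyclohexyl–O(H)CH₃⁺ > cyclohexyl–OC(O)CF₃ > cyclohexyl–N(CH₃)₃⁺ > cyclohexyl–OC₂H₅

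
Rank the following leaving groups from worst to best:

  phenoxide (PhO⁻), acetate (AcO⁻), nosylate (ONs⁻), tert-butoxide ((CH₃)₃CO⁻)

A good leaving group is a weak base: the lower the pKₐ of its conjugate acid, the more readily it departs.
nosylate (ONs⁻): pKₐ(p-O₂NC₆H₄SO₃H) ≈ -3.5 — p-nitro group further stabilises the sulfonate
acetate (AcO⁻): pKₐ(CH₃COOH) ≈ 4.8
phenoxide (PhO⁻): pKₐ(C₆H₅OH (phenol)) ≈ 10 — resonance into the ring helps, but still a poor LG
tert-butoxide ((CH₃)₃CO⁻): pKₐ(t-BuOH) ≈ 18
Listed from poorest to best leaving group as asked.

tert-butoxide ((CH₃)₃CO⁻) < phenoxide (PhO⁻) < acetate (AcO⁻) < nosylate (ONs⁻)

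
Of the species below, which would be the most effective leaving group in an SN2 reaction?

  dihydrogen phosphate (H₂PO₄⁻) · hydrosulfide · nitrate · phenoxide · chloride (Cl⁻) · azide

Rank by basicity of the departing species: weakest base leaves most easily.
chloride (Cl⁻): pKₐ(HCl) ≈ -7
nitrate: pKₐ(HNO₃) ≈ -1.3
dihydrogen phosphate (H₂PO₄⁻): pKₐ(H₃PO₄) ≈ 2.1
azide: pKₐ(HN₃) ≈ 4.7
hydrosulfide: pKₐ(H₂S) ≈ 7
phenoxide: pKₐ(C₆H₅OH (phenol)) ≈ 10

chloride (Cl⁻)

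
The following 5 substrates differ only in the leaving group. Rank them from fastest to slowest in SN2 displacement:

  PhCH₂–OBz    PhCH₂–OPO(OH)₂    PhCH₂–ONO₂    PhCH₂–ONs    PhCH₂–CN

The skeletons are identical, so relative rate is governed entirely by leaving-group ability.
The more stable X⁻ (or X) is on its own — i.e. the weaker a base it is — the better a leaving group it makes.
PhCH₂–ONs loses ONs⁻: pKₐ(p-O₂NC₆H₄SO₃H) ≈ -3.5
PhCH₂–ONO₂ loses NO₃⁻: pKₐ(HNO₃) ≈ -1.3
PhCH₂–OPO(OH)₂ loses H₂PO₄⁻: pKₐ(H₃PO₄) ≈ 2.1
PhCH₂–OBz loses PhCOO⁻: pKₐ(C₆H₅COOH) ≈ 4.2
PhCH₂–CN loses CN⁻: pKₐ(HCN) ≈ 9.2

PhCH₂–ONs > PhCH₂–ONO₂ > PhCH₂–OPO(OH)₂ > PhCH₂–OBz > PhCH₂–CN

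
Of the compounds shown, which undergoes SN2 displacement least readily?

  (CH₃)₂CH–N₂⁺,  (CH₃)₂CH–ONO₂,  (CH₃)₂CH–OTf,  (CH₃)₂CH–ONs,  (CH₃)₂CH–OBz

(CH₃)₂CH–OBz

With the same alkyl group throughout, only the leaving group differentiates the rates.
A good leaving group is a weak base: the lower the pKₐ of its conjugate acid, the more readily it departs.
(CH₃)₂CH–N₂⁺ loses N₂: no meaningful conjugate acid; N₂ departs as an exceptionally stable neutral molecule
(CH₃)₂CH–OTf loses OTf⁻: pKₐ(CF₃SO₃H (triflic acid)) ≈ -14
(CH₃)₂CH–ONs loses ONs⁻: pKₐ(p-O₂NC₆H₄SO₃H) ≈ -3.5
(CH₃)₂CH–ONO₂ loses NO₃⁻: pKₐ(HNO₃) ≈ -1.3
(CH₃)₂CH–OBz loses PhCOO⁻: pKₐ(C₆H₅COOH) ≈ 4.2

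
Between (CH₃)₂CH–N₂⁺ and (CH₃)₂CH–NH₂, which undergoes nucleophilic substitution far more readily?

(CH₃)₂CH–N₂⁺

From (CH₃)₂CH–NH₂ the departing group would be NH₂⁻ (pKₐ(NH₃) ≈ 38). Extremely strong base; never a leaving group.
From (CH₃)₂CH–N₂⁺ the leaving group is N₂ (no meaningful conjugate acid; N₂ departs as an exceptionally stable neutral molecule).
(In practice (CH₃)₂CH–N₂⁺ is made from (CH₃)₂CH–NH₂ by diazotisation (NaNO₂ / HCl, 0 °C), generating a diazonium salt that expels N₂.)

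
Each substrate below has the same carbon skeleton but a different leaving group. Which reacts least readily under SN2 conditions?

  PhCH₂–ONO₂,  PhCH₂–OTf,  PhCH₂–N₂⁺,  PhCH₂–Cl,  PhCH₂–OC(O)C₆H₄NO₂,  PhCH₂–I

The skeletons are identical, so relative rate is governed entirely by leaving-group ability.
Rank by basicity of the departing species: weakest base leaves most easily.
PhCH₂–N₂⁺ loses N₂: no meaningful conjugate acid; N₂ departs as an exceptionally stable neutral molecule
PhCH₂–OTf loses OTf⁻: pKₐ(CF₃SO₃H (triflic acid)) ≈ -14
PhCH₂–I loses I⁻: pKₐ(HI) ≈ -10
PhCH₂–Cl loses Cl⁻: pKₐ(HCl) ≈ -7
PhCH₂–ONO₂ loses NO₃⁻: pKₐ(HNO₃) ≈ -1.3
PhCH₂–OC(O)C₆H₄NO₂ loses p-O₂N–C₆H₄–COO⁻: pKₐ(p-nitrobenzoic acid) ≈ 3.4

PhCH₂–OC(O)C₆H₄NO₂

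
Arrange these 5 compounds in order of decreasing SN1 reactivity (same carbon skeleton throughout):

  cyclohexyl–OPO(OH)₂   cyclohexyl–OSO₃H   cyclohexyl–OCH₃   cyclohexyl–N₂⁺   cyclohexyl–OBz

cyclohexyl–N₂⁺ > cyclohexyl–OSO₃H > cyclohexyl–OPO(OH)₂ > cyclohexyl–OBz > cyclohexyl–OCH₃

Identical carbon frameworks mean the comparison reduces to leaving-group quality.
Rank by basicity of the departing species: weakest base leaves most easily.
cyclohexyl–N₂⁺ loses N₂: no meaningful conjugate acid; N₂ departs as an exceptionally stable neutral molecule
cyclohexyl–OSO₃H loses HSO₄⁻: pKₐ(H₂SO₄) ≈ -3
cyclohexyl–OPO(OH)₂ loses H₂PO₄⁻: pKₐ(H₃PO₄) ≈ 2.1
cyclohexyl–OBz loses PhCOO⁻: pKₐ(C₆H₅COOH) ≈ 4.2
cyclohexyl–OCH₃ loses CH₃O⁻: pKₐ(CH₃OH) ≈ 15.5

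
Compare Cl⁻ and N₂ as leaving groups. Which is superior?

N₂ is the better leaving group.
N₂ is the ultimate leaving group — it departs as an exceptionally stable neutral molecule, whereas Cl⁻ (pKₐ(HCl) ≈ -7) is far more basic.

N₂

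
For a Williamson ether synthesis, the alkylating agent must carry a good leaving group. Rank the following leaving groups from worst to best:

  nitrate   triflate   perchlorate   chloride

nitrate < chloride < perchlorate < triflate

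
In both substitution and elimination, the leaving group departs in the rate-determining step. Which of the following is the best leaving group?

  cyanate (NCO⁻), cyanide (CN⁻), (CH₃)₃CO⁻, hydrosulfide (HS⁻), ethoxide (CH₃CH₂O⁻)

A good leaving group is a weak base: the lower the pKₐ of its conjugate acid, the more readily it departs.
cyanate (NCO⁻): pKₐ(HOCN) ≈ 3.5
hydrosulfide (HS⁻): pKₐ(H₂S) ≈ 7
cyanide (CN⁻): pKₐ(HCN) ≈ 9.2
ethoxide (CH₃CH₂O⁻): pKₐ(CH₃CH₂OH) ≈ 16
(CH₃)₃CO⁻: pKₐ(t-BuOH) ≈ 18

cyanate (NCO⁻)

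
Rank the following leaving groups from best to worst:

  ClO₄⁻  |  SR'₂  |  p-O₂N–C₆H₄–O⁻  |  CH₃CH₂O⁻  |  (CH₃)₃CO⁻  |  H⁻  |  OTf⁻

OTf⁻ > ClO₄⁻ > SR'₂ > p-O₂N–C₆H₄–O⁻ > CH₃CH₂O⁻ > (CH₃)₃CO⁻ > H⁻

Rank by basicity of the departing species: weakest base leaves most easily.
OTf⁻: pKₐ(CF₃SO₃H (triflic acid)) ≈ -14 — charge spread over three oxygens and a CF₃ group; the premier leaving group in synthesis
ClO₄⁻: pKₐ(HClO₄) ≈ -10
SR'₂: pKₐ(R'₂SH⁺) ≈ -7 — neutral; leaves from a sulfonium salt (R–SR'₂⁺)
p-O₂N–C₆H₄–O⁻: pKₐ(p-nitrophenol) ≈ 7.2
CH₃CH₂O⁻: pKₐ(CH₃CH₂OH) ≈ 16
(CH₃)₃CO⁻: pKₐ(t-BuOH) ≈ 18
H⁻: pKₐ(H₂) ≈ 36 — extremely strong base; leaves only in special hydride-transfer contexts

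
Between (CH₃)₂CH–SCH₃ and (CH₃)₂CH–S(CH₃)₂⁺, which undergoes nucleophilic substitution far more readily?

(CH₃)₂CH–S(CH₃)₂⁺

From (CH₃)₂CH–SCH₃ the departing group would be RS⁻ (pKₐ(RSH (a thiol)) ≈ 10.5). Moderately basic; rarely leaves without activation.
From (CH₃)₂CH–S(CH₃)₂⁺ the leaving group is SR'₂ (pKₐ(R'₂SH⁺) ≈ -7). Neutral; leaves from a sulfonium salt (R–SR'₂⁺).
(In practice (CH₃)₂CH–S(CH₃)₂⁺ is made from (CH₃)₂CH–SCH₃ by S-methylation with CH₃I, allowing neutral dimethyl sulfide, rather than methanethiolate, to depart.)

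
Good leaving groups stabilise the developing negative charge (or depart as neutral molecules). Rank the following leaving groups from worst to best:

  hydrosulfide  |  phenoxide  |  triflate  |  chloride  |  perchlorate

phenoxide < hydrosulfide < chloride < perchlorate < triflate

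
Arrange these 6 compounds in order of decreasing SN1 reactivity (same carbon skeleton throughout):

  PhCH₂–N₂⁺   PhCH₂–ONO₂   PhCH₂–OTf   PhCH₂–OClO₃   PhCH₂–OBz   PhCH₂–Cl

PhCH₂–N₂⁺ > PhCH₂–OTf > PhCH₂–OClO₃ > PhCH₂–Cl > PhCH₂–ONO₂ > PhCH₂–OBz

Identical carbon frameworks mean the comparison reduces to leaving-group quality.
The more stable X⁻ (or X) is on its own — i.e. the weaker a base it is — the better a leaving group it makes.
PhCH₂–N₂⁺ loses N₂: no meaningful conjugate acid; N₂ departs as an exceptionally stable neutral molecule
PhCH₂–OTf loses OTf⁻: pKₐ(CF₃SO₃H (triflic acid)) ≈ -14
PhCH₂–OClO₃ loses ClO₄⁻: pKₐ(HClO₄) ≈ -10
PhCH₂–Cl loses Cl⁻: pKₐ(HCl) ≈ -7
PhCH₂–ONO₂ loses NO₃⁻: pKₐ(HNO₃) ≈ -1.3
PhCH₂–OBz loses PhCOO⁻: pKₐ(C₆H₅COOH) ≈ 4.2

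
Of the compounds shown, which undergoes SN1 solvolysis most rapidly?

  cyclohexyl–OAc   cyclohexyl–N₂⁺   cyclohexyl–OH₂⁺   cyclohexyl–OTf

cyclohexyl–N₂⁺

Identical carbon frameworks mean the comparison reduces to leaving-group quality.
A good leaving group is a weak base: the lower the pKₐ of its conjugate acid, the more readily it departs.
cyclohexyl–N₂⁺ loses N₂: no meaningful conjugate acid; N₂ departs as an exceptionally stable neutral molecule
cyclohexyl–OTf loses OTf⁻: pKₐ(CF₃SO₃H (triflic acid)) ≈ -14
cyclohexyl–OH₂⁺ loses H₂O: pKₐ(H₃O⁺) ≈ -1.7
cyclohexyl–OAc loses AcO⁻: pKₐ(CH₃COOH) ≈ 4.8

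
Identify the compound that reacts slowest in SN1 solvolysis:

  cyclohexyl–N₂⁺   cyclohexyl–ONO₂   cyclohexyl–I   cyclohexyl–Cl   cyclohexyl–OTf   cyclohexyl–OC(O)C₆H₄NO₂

cyclohexyl–OC(O)C₆H₄NO₂

The skeletons are identical, so relative rate is governed entirely by leaving-group ability.
The more stable X⁻ (or X) is on its own — i.e. the weaker a base it is — the better a leaving group it makes.
cyclohexyl–N₂⁺ loses N₂: no meaningful conjugate acid; N₂ departs as an exceptionally stable neutral molecule
cyclohexyl–OTf loses OTf⁻: pKₐ(CF₃SO₃H (triflic acid)) ≈ -14
cyclohexyl–I loses I⁻: pKₐ(HI) ≈ -10
cyclohexyl–Cl loses Cl⁻: pKₐ(HCl) ≈ -7
cyclohexyl–ONO₂ loses NO₃⁻: pKₐ(HNO₃) ≈ -1.3
cyclohexyl–OC(O)C₆H₄NO₂ loses p-O₂N–C₆H₄–COO⁻: pKₐ(p-nitrobenzoic acid) ≈ 3.4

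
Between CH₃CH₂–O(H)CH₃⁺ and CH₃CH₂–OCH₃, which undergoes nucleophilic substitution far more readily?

From CH₃CH₂–OCH₃ the departing group would be CH₃O⁻ (pKₐ(CH₃OH) ≈ 15.5). Strong base; alkoxides do not leave unassisted.
From CH₃CH₂–O(H)CH₃⁺ the leaving group is R'OH (pKₐ(R'OH₂⁺) ≈ -2.4). Neutral; leaves from a protonated ether (an oxonium ion, R–O(H)R'⁺).
(In practice CH₃CH₂–O(H)CH₃⁺ is made from CH₃CH₂–OCH₃ by protonation with concentrated HI, allowing neutral methanol, rather than methoxide, to depart.)

CH₃CH₂–O(H)CH₃⁺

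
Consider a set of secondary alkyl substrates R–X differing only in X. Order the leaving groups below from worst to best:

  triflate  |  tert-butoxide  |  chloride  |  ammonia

Leaving-group ability tracks the stability of the departed species; conjugate-acid pKₐ is the usual yardstick (lower pKₐ → better LG).
triflate: pKₐ(CF₃SO₃H (triflic acid)) ≈ -14
chloride: pKₐ(HCl) ≈ -7
ammonia: pKₐ(NH₄⁺) ≈ 9.2
tert-butoxide: pKₐ(t-BuOH) ≈ 18 — bulky, strongly basic alkoxide
Listed from poorest to best leaving group as asked.

tert-butoxide < ammonia < chloride < triflate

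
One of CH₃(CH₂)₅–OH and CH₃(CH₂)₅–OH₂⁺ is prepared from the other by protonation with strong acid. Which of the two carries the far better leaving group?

From CH₃(CH₂)₅–OH the departing group would be OH⁻ (pKₐ(H₂O) ≈ 15.7). Strong base; essentially never leaves without prior activation.
From CH₃(CH₂)₅–OH₂⁺ the leaving group is H₂O (pKₐ(H₃O⁺) ≈ -1.7). Neutral; leaves from a protonated alcohol (R–OH₂⁺).
Protonation with strong acid works by converting the leaving group from hydroxide to neutral water, making CH₃(CH₂)₅–OH₂⁺ enormously more reactive.

CH₃(CH₂)₅–OH₂⁺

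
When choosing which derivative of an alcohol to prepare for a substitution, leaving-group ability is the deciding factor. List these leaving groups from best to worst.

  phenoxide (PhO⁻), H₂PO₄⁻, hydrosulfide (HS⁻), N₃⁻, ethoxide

H₂PO₄⁻ > N₃⁻ > hydrosulfide (HS⁻) > phenoxide (PhO⁻) > ethoxide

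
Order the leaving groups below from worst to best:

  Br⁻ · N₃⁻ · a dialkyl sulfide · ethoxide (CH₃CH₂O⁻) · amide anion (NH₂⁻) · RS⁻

Rank by basicity of the departing species: weakest base leaves most easily.
Br⁻: pKₐ(HBr) ≈ -9
a dialkyl sulfide: pKₐ(R'₂SH⁺) ≈ -7
N₃⁻: pKₐ(HN₃) ≈ 4.7
RS⁻: pKₐ(RSH (a thiol)) ≈ 10.5
ethoxide (CH₃CH₂O⁻): pKₐ(CH₃CH₂OH) ≈ 16
amide anion (NH₂⁻): pKₐ(NH₃) ≈ 38
Listed from poorest to best leaving group as asked.

amide anion (NH₂⁻) < ethoxide (CH₃CH₂O⁻) < RS⁻ < N₃⁻ < a dialkyl sulfide < Br⁻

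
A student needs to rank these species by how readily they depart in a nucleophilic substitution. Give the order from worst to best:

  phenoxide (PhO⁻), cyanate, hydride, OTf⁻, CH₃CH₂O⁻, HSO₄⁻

OTf⁻: pKₐ(CF₃SO₃H (triflic acid)) ≈ -14 — charge spread over three oxygens and a CF₃ group; the premier leaving group in synthesis
HSO₄⁻: pKₐ(H₂SO₄) ≈ -3
cyanate: pKₐ(HOCN) ≈ 3.5 — resonance between N and O
phenoxide (PhO⁻): pKₐ(C₆H₅OH (phenol)) ≈ 10
CH₃CH₂O⁻: pKₐ(CH₃CH₂OH) ≈ 16 — strong base; alkoxides do not leave unassisted
hydride: pKₐ(H₂) ≈ 36 — extremely strong base; leaves only in special hydride-transfer contexts
The question asks for worst first, so the sequence is read in increasing leaving-group ability.

hydride < CH₃CH₂O⁻ < phenoxide (PhO⁻) < cyanate < HSO₄⁻ < OTf⁻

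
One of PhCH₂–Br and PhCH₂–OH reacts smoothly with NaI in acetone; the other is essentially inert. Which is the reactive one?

From PhCH₂–OH the departing group would be OH⁻ (pKₐ(H₂O) ≈ 15.7). Strong base; essentially never leaves without prior activation.
From PhCH₂–Br the leaving group is Br⁻ (pKₐ(HBr) ≈ -9). Weak base; good leaving group.
(In practice PhCH₂–Br is made from PhCH₂–OH by treatment with PBr₃, replacing the hydroxyl with bromide.)

PhCH₂–Br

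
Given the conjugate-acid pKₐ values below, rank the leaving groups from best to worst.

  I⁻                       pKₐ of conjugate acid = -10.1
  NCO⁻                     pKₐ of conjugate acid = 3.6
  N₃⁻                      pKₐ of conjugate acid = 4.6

Lower conjugate-acid pKₐ ⇒ weaker base ⇒ better leaving group.
Sorting by the given values: I⁻ (-10.1), NCO⁻ (3.6), N₃⁻ (4.6).

I⁻ > NCO⁻ > N₃⁻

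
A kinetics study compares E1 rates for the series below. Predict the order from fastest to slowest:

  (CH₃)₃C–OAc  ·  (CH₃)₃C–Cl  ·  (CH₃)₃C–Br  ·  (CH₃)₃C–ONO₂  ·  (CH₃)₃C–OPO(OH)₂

(CH₃)₃C–Br > (CH₃)₃C–Cl > (CH₃)₃C–ONO₂ > (CH₃)₃C–OPO(OH)₂ > (CH₃)₃C–OAc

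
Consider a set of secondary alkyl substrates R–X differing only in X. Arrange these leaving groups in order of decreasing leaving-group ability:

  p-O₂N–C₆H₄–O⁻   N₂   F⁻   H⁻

Rank by basicity of the departing species: weakest base leaves most easily.
N₂: no meaningful conjugate acid; N₂ departs as an exceptionally stable neutral molecule
F⁻: pKₐ(HF) ≈ 3.2
p-O₂N–C₆H₄–O⁻: pKₐ(p-nitrophenol) ≈ 7.2
H⁻: pKₐ(H₂) ≈ 36

N₂ > F⁻ > p-O₂N–C₆H₄–O⁻ > H⁻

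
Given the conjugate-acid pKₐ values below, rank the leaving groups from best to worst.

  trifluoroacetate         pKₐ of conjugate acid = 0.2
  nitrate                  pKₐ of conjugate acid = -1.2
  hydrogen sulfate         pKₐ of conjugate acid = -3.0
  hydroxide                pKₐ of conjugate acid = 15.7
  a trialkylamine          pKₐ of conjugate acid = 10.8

Lower conjugate-acid pKₐ ⇒ weaker base ⇒ better leaving group.
Sorting by the given values: hydrogen sulfate (-3.0), nitrate (-1.2), trifluoroacetate (0.2), a trialkylamine (10.8), hydroxide (15.7).

hydrogen sulfate > nitrate > trifluoroacetate > a trialkylamine > hydroxide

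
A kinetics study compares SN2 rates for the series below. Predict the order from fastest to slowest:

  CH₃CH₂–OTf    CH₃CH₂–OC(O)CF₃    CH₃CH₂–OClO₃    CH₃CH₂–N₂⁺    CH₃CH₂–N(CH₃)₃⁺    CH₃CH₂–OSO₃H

CH₃CH₂–N₂⁺ > CH₃CH₂–OTf > CH₃CH₂–OClO₃ > CH₃CH₂–OSO₃H > CH₃CH₂–OC(O)CF₃ > CH₃CH₂–N(CH₃)₃⁺

Same R in every case — rank the leaving groups.
Rank by basicity of the departing species: weakest base leaves most easily.
CH₃CH₂–N₂⁺ loses N₂: no meaningful conjugate acid; N₂ departs as an exceptionally stable neutral molecule
CH₃CH₂–OTf loses OTf⁻: pKₐ(CF₃SO₃H (triflic acid)) ≈ -14
CH₃CH₂–OClO₃ loses ClO₄⁻: pKₐ(HClO₄) ≈ -10
CH₃CH₂–OSO₃H loses HSO₄⁻: pKₐ(H₂SO₄) ≈ -3
CH₃CH₂–OC(O)CF₃ loses CF₃COO⁻: pKₐ(CF₃COOH) ≈ 0.2
CH₃CH₂–N(CH₃)₃⁺ loses NR'₃: pKₐ(R'₃NH⁺) ≈ 10.7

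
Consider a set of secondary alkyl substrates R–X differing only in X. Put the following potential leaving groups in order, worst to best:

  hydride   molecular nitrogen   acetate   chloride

hydride < acetate < chloride < molecular nitrogen

molecular nitrogen: no meaningful conjugate acid; N₂ departs as an exceptionally stable neutral molecule
chloride: pKₐ(HCl) ≈ -7
acetate: pKₐ(CH₃COOH) ≈ 4.8
hydride: pKₐ(H₂) ≈ 36
Listed from poorest to best leaving group as asked.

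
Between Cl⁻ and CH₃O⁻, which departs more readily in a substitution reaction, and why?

Cl⁻ is the better leaving group.
pKₐ(HCl) ≈ -7 versus pKₐ(CH₃OH) ≈ 15.5: Cl⁻ is the much weaker base.
Moderately weak base.

Cl⁻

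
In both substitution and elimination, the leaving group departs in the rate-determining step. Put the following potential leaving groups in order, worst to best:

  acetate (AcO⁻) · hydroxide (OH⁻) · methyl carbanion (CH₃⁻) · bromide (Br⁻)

methyl carbanion (CH₃⁻) < hydroxide (OH⁻) < acetate (AcO⁻) < bromide (Br⁻)

A good leaving group is a weak base: the lower the pKₐ of its conjugate acid, the more readily it departs.
bromide (Br⁻): pKₐ(HBr) ≈ -9 — weak base; good leaving group
acetate (AcO⁻): pKₐ(CH₃COOH) ≈ 4.8
hydroxide (OH⁻): pKₐ(H₂O) ≈ 15.7
methyl carbanion (CH₃⁻): pKₐ(CH₄) ≈ 48 — unstabilised carbanion; the worst conceivable leaving group
Reversing gives the worst-to-best order requested.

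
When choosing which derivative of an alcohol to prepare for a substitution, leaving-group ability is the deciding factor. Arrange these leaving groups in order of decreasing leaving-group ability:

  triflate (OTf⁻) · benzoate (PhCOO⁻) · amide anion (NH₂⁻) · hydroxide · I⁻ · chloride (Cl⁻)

triflate (OTf⁻) > I⁻ > chloride (Cl⁻) > benzoate (PhCOO⁻) > hydroxide > amide anion (NH₂⁻)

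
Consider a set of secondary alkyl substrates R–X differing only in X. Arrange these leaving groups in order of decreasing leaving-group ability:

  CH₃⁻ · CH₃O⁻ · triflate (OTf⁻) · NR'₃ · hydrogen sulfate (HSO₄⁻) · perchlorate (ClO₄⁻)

The more stable X⁻ (or X) is on its own — i.e. the weaker a base it is — the better a leaving group it makes.
triflate (OTf⁻): pKₐ(CF₃SO₃H (triflic acid)) ≈ -14 — charge spread over three oxygens and a CF₃ group; the premier leaving group in synthesis
perchlorate (ClO₄⁻): pKₐ(HClO₄) ≈ -10 — extremely weak base; rarely used for safety reasons
hydrogen sulfate (HSO₄⁻): pKₐ(H₂SO₄) ≈ -3 — conjugate base of a strong mineral acid
NR'₃: pKₐ(R'₃NH⁺) ≈ 10.7
CH₃O⁻: pKₐ(CH₃OH) ≈ 15.5 — strong base; alkoxides do not leave unassisted
CH₃⁻: pKₐ(CH₄) ≈ 48 — unstabilised carbanion; the worst conceivable leaving group

triflate (OTf⁻) > perchlorate (ClO₄⁻) > hydrogen sulfate (HSO₄⁻) > NR'₃ > CH₃O⁻ > CH₃⁻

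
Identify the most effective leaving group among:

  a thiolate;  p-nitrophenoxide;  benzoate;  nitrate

Leaving-group ability tracks the stability of the departed species; conjugate-acid pKₐ is the usual yardstick (lower pKₐ → better LG).
nitrate: pKₐ(HNO₃) ≈ -1.3
benzoate: pKₐ(C₆H₅COOH) ≈ 4.2
p-nitrophenoxide: pKₐ(p-nitrophenol) ≈ 7.2
a thiolate: pKₐ(RSH (a thiol)) ≈ 10.5

nitrate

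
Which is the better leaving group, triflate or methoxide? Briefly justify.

triflate is the better leaving group.
pKₐ(CF₃SO₃H (triflic acid)) ≈ -14 versus pKₐ(CH₃OH) ≈ 15.5: triflate is the much weaker base.
Charge spread over three oxygens and a CF₃ group; the premier leaving group in synthesis.

triflate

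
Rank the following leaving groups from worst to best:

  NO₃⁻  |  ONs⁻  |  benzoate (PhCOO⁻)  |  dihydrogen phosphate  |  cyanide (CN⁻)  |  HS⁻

A good leaving group is a weak base: the lower the pKₐ of its conjugate acid, the more readily it departs.
ONs⁻: pKₐ(p-O₂NC₆H₄SO₃H) ≈ -3.5
NO₃⁻: pKₐ(HNO₃) ≈ -1.3
dihydrogen phosphate: pKₐ(H₃PO₄) ≈ 2.1
benzoate (PhCOO⁻): pKₐ(C₆H₅COOH) ≈ 4.2 — aryl carboxylate
HS⁻: pKₐ(H₂S) ≈ 7
cyanide (CN⁻): pKₐ(HCN) ≈ 9.2 — sp carbon stabilises the charge somewhat, but still a poor LG
The question asks for worst first, so the sequence is read in increasing leaving-group ability.

cyanide (CN⁻) < HS⁻ < benzoate (PhCOO⁻) < dihydrogen phosphate < NO₃⁻ < ONs⁻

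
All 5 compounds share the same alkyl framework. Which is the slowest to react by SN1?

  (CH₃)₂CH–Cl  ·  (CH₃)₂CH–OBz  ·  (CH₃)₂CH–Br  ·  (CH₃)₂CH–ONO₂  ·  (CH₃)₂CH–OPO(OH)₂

Same R in every case — rank the leaving groups.
The more stable X⁻ (or X) is on its own — i.e. the weaker a base it is — the better a leaving group it makes.
(CH₃)₂CH–Br loses Br⁻: pKₐ(HBr) ≈ -9
(CH₃)₂CH–Cl loses Cl⁻: pKₐ(HCl) ≈ -7
(CH₃)₂CH–ONO₂ loses NO₃⁻: pKₐ(HNO₃) ≈ -1.3
(CH₃)₂CH–OPO(OH)₂ loses H₂PO₄⁻: pKₐ(H₃PO₄) ≈ 2.1
(CH₃)₂CH–OBz loses PhCOO⁻: pKₐ(C₆H₅COOH) ≈ 4.2

(CH₃)₂CH–OBz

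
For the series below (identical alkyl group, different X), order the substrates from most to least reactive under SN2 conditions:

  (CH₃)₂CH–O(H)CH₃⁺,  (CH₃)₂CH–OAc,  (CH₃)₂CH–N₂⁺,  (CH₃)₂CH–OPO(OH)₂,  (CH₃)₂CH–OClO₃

(CH₃)₂CH–N₂⁺ > (CH₃)₂CH–OClO₃ > (CH₃)₂CH–O(H)CH₃⁺ > (CH₃)₂CH–OPO(OH)₂ > (CH₃)₂CH–OAc

Identical carbon frameworks mean the comparison reduces to leaving-group quality.
A good leaving group is a weak base: the lower the pKₐ of its conjugate acid, the more readily it departs.
(CH₃)₂CH–N₂⁺ loses N₂: no meaningful conjugate acid; N₂ departs as an exceptionally stable neutral molecule
(CH₃)₂CH–OClO₃ loses ClO₄⁻: pKₐ(HClO₄) ≈ -10
(CH₃)₂CH–O(H)CH₃⁺ loses R'OH: pKₐ(R'OH₂⁺) ≈ -2.4
(CH₃)₂CH–OPO(OH)₂ loses H₂PO₄⁻: pKₐ(H₃PO₄) ≈ 2.1
(CH₃)₂CH–OAc loses AcO⁻: pKₐ(CH₃COOH) ≈ 4.8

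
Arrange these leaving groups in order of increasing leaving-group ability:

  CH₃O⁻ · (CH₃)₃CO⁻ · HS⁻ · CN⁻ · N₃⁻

(CH₃)₃CO⁻ < CH₃O⁻ < CN⁻ < HS⁻ < N₃⁻

N₃⁻: pKₐ(HN₃) ≈ 4.7
HS⁻: pKₐ(H₂S) ≈ 7
CN⁻: pKₐ(HCN) ≈ 9.2
CH₃O⁻: pKₐ(CH₃OH) ≈ 15.5 — strong base; alkoxides do not leave unassisted
(CH₃)₃CO⁻: pKₐ(t-BuOH) ≈ 18
Reversing gives the worst-to-best order requested.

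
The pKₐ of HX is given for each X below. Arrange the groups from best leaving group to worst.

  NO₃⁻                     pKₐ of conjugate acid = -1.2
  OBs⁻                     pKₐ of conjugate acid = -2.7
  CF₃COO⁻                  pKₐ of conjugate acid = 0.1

Lower conjugate-acid pKₐ ⇒ weaker base ⇒ better leaving group.
Sorting by the given values: OBs⁻ (-2.7), NO₃⁻ (-1.2), CF₃COO⁻ (0.1).

OBs⁻ > NO₃⁻ > CF₃COO⁻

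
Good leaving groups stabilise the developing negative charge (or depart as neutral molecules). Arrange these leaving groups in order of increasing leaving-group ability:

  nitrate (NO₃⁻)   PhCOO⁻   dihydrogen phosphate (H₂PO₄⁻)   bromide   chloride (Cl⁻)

PhCOO⁻ < dihydrogen phosphate (H₂PO₄⁻) < nitrate (NO₃⁻) < chloride (Cl⁻) < bromide

The more stable X⁻ (or X) is on its own — i.e. the weaker a base it is — the better a leaving group it makes.
bromide: pKₐ(HBr) ≈ -9
chloride (Cl⁻): pKₐ(HCl) ≈ -7 — moderately weak base
nitrate (NO₃⁻): pKₐ(HNO₃) ≈ -1.3 — resonance-delocalised over three oxygens
dihydrogen phosphate (H₂PO₄⁻): pKₐ(H₃PO₄) ≈ 2.1 — moderate base; biological leaving group after further activation
PhCOO⁻: pKₐ(C₆H₅COOH) ≈ 4.2 — aryl carboxylate
Listed from poorest to best leaving group as asked.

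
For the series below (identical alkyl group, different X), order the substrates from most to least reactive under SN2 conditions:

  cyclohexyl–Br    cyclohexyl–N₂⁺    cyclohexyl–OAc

Same R in every case — rank the leaving groups.
A good leaving group is a weak base: the lower the pKₐ of its conjugate acid, the more readily it departs.
cyclohexyl–N₂⁺ loses N₂: no meaningful conjugate acid; N₂ departs as an exceptionally stable neutral molecule
cyclohexyl–Br loses Br⁻: pKₐ(HBr) ≈ -9
cyclohexyl–OAc loses AcO⁻: pKₐ(CH₃COOH) ≈ 4.8

cyclohexyl–N₂⁺ > cyclohexyl–Br > cyclohexyl–OAc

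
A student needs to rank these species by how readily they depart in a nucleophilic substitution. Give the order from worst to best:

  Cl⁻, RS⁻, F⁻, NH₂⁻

NH₂⁻ < RS⁻ < F⁻ < Cl⁻

Rank by basicity of the departing species: weakest base leaves most easily.
Cl⁻: pKₐ(HCl) ≈ -7 — moderately weak base
F⁻: pKₐ(HF) ≈ 3.2 — small and strongly basic; the poor halide leaving group
RS⁻: pKₐ(RSH (a thiol)) ≈ 10.5 — moderately basic; rarely leaves without activation
NH₂⁻: pKₐ(NH₃) ≈ 38
Listed from poorest to best leaving group as asked.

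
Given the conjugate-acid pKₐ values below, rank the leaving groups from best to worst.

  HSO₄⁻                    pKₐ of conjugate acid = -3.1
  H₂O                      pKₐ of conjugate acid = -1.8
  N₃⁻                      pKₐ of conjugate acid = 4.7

HSO₄⁻ > H₂O > N₃⁻

Lower conjugate-acid pKₐ ⇒ weaker base ⇒ better leaving group.
Sorting by the given values: HSO₄⁻ (-3.1), H₂O (-1.8), N₃⁻ (4.7).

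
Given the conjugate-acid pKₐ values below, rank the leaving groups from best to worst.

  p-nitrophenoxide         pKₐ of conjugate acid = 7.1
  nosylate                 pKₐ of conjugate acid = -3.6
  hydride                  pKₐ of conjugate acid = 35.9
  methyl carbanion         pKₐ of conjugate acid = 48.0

Lower conjugate-acid pKₐ ⇒ weaker base ⇒ better leaving group.
Sorting by the given values: nosylate (-3.6), p-nitrophenoxide (7.1), hydride (35.9), methyl carbanion (48.0).

nosylate > p-nitrophenoxide > hydride > methyl carbanion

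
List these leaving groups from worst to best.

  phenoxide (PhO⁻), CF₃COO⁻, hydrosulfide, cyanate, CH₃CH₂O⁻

CH₃CH₂O⁻ < phenoxide (PhO⁻) < hydrosulfide < cyanate < CF₃COO⁻

Leaving-group ability tracks the stability of the departed species; conjugate-acid pKₐ is the usual yardstick (lower pKₐ → better LG).
CF₃COO⁻: pKₐ(CF₃COOH) ≈ 0.2
cyanate: pKₐ(HOCN) ≈ 3.5
hydrosulfide: pKₐ(H₂S) ≈ 7
phenoxide (PhO⁻): pKₐ(C₆H₅OH (phenol)) ≈ 10
CH₃CH₂O⁻: pKₐ(CH₃CH₂OH) ≈ 16
Listed from poorest to best leaving group as asked.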